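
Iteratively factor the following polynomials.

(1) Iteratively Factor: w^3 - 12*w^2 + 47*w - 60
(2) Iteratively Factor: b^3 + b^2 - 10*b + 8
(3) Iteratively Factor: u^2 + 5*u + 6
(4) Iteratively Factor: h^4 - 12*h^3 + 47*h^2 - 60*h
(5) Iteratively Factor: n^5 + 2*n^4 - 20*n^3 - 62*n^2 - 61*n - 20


(1) = (w - 4)*(w^2 - 8*w + 15) = (w - 5)*(w - 4)*(w - 3)
(2) = (b - 2)*(b^2 + 3*b - 4) = (b - 2)*(b - 1)*(b + 4)
(3) = (u + 3)*(u + 2)
(4) = (h - 3)*(h^3 - 9*h^2 + 20*h) = (h - 5)*(h - 3)*(h^2 - 4*h) = h*(h - 5)*(h - 3)*(h - 4)
(5) = (n + 1)*(n^4 + n^3 - 21*n^2 - 41*n - 20) = (n + 1)^2*(n^3 - 21*n - 20) = (n + 1)^3*(n^2 - n - 20) = (n - 5)*(n + 1)^3*(n + 4)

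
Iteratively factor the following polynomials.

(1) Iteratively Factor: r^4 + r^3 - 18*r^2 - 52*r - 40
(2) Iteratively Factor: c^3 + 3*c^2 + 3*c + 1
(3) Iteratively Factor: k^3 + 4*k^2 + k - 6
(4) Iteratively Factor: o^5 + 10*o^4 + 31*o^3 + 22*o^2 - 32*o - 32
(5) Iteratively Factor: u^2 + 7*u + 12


(1) = (r + 2)*(r^3 - r^2 - 16*r - 20) = (r + 2)^2*(r^2 - 3*r - 10) = (r + 2)^3*(r - 5)
(2) = (c + 1)*(c^2 + 2*c + 1) = (c + 1)^2*(c + 1)
(3) = (k + 3)*(k^2 + k - 2) = (k + 2)*(k + 3)*(k - 1)
(4) = (o + 4)*(o^4 + 6*o^3 + 7*o^2 - 6*o - 8) = (o + 2)*(o + 4)*(o^3 + 4*o^2 - o - 4) = (o + 2)*(o + 4)^2*(o^2 - 1) = (o - 1)*(o + 2)*(o + 4)^2*(o + 1)
(5) = (u + 4)*(u + 3)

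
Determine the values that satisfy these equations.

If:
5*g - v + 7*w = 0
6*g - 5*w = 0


Then:
g = 5*w/6
v = 67*w/6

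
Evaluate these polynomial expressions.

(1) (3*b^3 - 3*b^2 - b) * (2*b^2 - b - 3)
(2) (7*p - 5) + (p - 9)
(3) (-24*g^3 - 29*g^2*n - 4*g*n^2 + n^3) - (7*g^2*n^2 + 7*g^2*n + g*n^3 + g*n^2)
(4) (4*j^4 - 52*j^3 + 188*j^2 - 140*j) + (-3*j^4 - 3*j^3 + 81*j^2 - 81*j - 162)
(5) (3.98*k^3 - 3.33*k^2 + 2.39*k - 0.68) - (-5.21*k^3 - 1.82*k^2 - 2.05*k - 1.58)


(1) = 6*b^5 - 9*b^4 - 8*b^3 + 10*b^2 + 3*b
(2) = 8*p - 14
(3) = -24*g^3 - 7*g^2*n^2 - 36*g^2*n - g*n^3 - 5*g*n^2 + n^3
(4) = j^4 - 55*j^3 + 269*j^2 - 221*j - 162
(5) = 9.19*k^3 - 1.51*k^2 + 4.44*k + 0.9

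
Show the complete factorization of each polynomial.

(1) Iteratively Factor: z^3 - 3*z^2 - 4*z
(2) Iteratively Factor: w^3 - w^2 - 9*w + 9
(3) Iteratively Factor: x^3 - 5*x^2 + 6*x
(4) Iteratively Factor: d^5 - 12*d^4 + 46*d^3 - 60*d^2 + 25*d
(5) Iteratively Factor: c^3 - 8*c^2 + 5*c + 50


(1) = (z + 1)*(z^2 - 4*z) = z*(z + 1)*(z - 4)
(2) = (w + 3)*(w^2 - 4*w + 3) = (w - 1)*(w + 3)*(w - 3)
(3) = (x)*(x^2 - 5*x + 6) = x*(x - 3)*(x - 2)
(4) = (d - 5)*(d^4 - 7*d^3 + 11*d^2 - 5*d) = (d - 5)^2*(d^3 - 2*d^2 + d) = (d - 5)^2*(d - 1)*(d^2 - d) = (d - 5)^2*(d - 1)^2*(d)
(5) = (c - 5)*(c^2 - 3*c - 10) = (c - 5)*(c + 2)*(c - 5)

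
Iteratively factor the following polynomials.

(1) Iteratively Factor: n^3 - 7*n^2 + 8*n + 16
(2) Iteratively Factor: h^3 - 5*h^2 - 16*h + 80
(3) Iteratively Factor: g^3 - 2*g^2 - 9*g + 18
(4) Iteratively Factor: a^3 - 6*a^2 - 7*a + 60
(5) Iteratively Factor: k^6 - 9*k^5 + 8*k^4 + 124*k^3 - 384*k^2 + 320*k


(1) = (n - 4)*(n^2 - 3*n - 4) = (n - 4)*(n + 1)*(n - 4)
(2) = (h - 5)*(h^2 - 16) = (h - 5)*(h + 4)*(h - 4)
(3) = (g - 2)*(g^2 - 9) = (g - 3)*(g - 2)*(g + 3)
(4) = (a + 3)*(a^2 - 9*a + 20) = (a - 4)*(a + 3)*(a - 5)
(5) = (k - 2)*(k^5 - 7*k^4 - 6*k^3 + 112*k^2 - 160*k) = k*(k - 2)*(k^4 - 7*k^3 - 6*k^2 + 112*k - 160) = k*(k - 2)^2*(k^3 - 5*k^2 - 16*k + 80) = k*(k - 4)*(k - 2)^2*(k^2 - k - 20) = k*(k - 5)*(k - 4)*(k - 2)^2*(k + 4)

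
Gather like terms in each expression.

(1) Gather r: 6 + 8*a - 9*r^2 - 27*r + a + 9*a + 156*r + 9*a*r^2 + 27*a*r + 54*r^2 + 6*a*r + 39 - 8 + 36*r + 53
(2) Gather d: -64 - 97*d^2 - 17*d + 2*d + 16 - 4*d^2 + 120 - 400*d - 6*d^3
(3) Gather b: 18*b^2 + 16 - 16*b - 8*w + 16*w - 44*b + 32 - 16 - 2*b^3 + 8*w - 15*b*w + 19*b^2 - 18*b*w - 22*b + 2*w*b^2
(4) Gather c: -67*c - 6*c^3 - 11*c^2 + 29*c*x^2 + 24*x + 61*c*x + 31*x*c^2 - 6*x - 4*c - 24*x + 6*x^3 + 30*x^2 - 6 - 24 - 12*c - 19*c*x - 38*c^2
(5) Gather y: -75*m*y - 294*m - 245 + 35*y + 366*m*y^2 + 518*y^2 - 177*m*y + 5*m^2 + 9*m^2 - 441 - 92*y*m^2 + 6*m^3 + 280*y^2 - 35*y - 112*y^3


(1) = 18*a + r^2*(9*a + 45) + r*(33*a + 165) + 90
(2) = -6*d^3 - 101*d^2 - 415*d + 72
(3) = -2*b^3 + b^2*(2*w + 37) + b*(-33*w - 82) + 16*w + 32
(4) = -6*c^3 + c^2*(31*x - 49) + c*(29*x^2 + 42*x - 83) + 6*x^3 + 30*x^2 - 6*x - 30
(5) = 6*m^3 + 14*m^2 - 294*m - 112*y^3 + y^2*(366*m + 798) + y*(-92*m^2 - 252*m) - 686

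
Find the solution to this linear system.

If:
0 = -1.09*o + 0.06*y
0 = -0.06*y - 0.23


Then:
o = -0.21
y = -3.83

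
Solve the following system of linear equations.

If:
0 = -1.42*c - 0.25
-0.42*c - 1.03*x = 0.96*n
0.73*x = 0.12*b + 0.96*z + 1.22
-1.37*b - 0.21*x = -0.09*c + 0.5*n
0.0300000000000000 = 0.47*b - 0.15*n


Then:
b = 0.01
c = -0.18
n = -0.16
x = 0.22
z = -1.10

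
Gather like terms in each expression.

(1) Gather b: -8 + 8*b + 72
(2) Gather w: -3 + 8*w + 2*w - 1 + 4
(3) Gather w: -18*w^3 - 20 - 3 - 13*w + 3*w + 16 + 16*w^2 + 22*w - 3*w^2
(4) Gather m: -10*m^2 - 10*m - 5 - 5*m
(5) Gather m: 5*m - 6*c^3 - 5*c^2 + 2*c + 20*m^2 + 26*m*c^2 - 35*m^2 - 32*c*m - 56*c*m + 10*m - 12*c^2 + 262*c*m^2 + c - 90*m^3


(1) = 8*b + 64
(2) = 10*w
(3) = -18*w^3 + 13*w^2 + 12*w - 7
(4) = -10*m^2 - 15*m - 5
(5) = -6*c^3 - 17*c^2 + 3*c - 90*m^3 + m^2*(262*c - 15) + m*(26*c^2 - 88*c + 15)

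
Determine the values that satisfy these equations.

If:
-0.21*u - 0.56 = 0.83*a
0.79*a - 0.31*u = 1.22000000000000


Then:
a = 0.20
u = -3.44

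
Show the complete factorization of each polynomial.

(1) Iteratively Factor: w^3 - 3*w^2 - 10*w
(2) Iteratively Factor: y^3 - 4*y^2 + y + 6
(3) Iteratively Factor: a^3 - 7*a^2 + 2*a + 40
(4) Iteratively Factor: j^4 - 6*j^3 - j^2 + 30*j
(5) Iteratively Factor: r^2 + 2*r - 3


(1) = (w + 2)*(w^2 - 5*w) = (w - 5)*(w + 2)*(w)
(2) = (y + 1)*(y^2 - 5*y + 6) = (y - 3)*(y + 1)*(y - 2)
(3) = (a - 4)*(a^2 - 3*a - 10) = (a - 5)*(a - 4)*(a + 2)
(4) = (j)*(j^3 - 6*j^2 - j + 30) = j*(j - 5)*(j^2 - j - 6) = j*(j - 5)*(j - 3)*(j + 2)
(5) = (r + 3)*(r - 1)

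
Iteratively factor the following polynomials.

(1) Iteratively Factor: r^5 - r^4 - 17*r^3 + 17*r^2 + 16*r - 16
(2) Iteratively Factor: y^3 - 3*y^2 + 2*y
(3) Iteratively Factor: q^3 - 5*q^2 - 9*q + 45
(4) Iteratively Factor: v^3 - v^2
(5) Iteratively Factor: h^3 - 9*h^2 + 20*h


(1) = (r - 4)*(r^4 + 3*r^3 - 5*r^2 - 3*r + 4) = (r - 4)*(r + 4)*(r^3 - r^2 - r + 1) = (r - 4)*(r - 1)*(r + 4)*(r^2 - 1) = (r - 4)*(r - 1)^2*(r + 4)*(r + 1)
(2) = (y - 1)*(y^2 - 2*y) = y*(y - 1)*(y - 2)
(3) = (q - 5)*(q^2 - 9) = (q - 5)*(q + 3)*(q - 3)
(4) = (v)*(v^2 - v) = v^2*(v - 1)
(5) = (h)*(h^2 - 9*h + 20) = h*(h - 4)*(h - 5)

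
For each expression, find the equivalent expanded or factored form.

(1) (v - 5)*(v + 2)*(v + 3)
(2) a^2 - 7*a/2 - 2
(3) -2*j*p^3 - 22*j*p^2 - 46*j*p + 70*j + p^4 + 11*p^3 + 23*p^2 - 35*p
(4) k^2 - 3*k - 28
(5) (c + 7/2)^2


(1) = v^3 - 19*v - 30
(2) = (a - 4)*(a + 1/2)
(3) = (-2*j + p)*(p - 1)*(p + 5)*(p + 7)
(4) = (k - 7)*(k + 4)
(5) = c^2 + 7*c + 49/4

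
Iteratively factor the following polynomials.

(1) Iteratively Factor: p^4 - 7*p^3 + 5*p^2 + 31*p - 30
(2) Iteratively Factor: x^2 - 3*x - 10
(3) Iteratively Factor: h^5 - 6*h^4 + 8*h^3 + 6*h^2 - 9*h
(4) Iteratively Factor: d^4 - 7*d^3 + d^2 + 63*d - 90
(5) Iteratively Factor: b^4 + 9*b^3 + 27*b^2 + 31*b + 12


(1) = (p - 5)*(p^3 - 2*p^2 - 5*p + 6) = (p - 5)*(p + 2)*(p^2 - 4*p + 3) = (p - 5)*(p - 1)*(p + 2)*(p - 3)
(2) = (x + 2)*(x - 5)
(3) = (h - 1)*(h^4 - 5*h^3 + 3*h^2 + 9*h) = (h - 3)*(h - 1)*(h^3 - 2*h^2 - 3*h) = (h - 3)^2*(h - 1)*(h^2 + h) = h*(h - 3)^2*(h - 1)*(h + 1)
(4) = (d - 5)*(d^3 - 2*d^2 - 9*d + 18) = (d - 5)*(d + 3)*(d^2 - 5*d + 6) = (d - 5)*(d - 3)*(d + 3)*(d - 2)
(5) = (b + 3)*(b^3 + 6*b^2 + 9*b + 4) = (b + 1)*(b + 3)*(b^2 + 5*b + 4) = (b + 1)*(b + 3)*(b + 4)*(b + 1)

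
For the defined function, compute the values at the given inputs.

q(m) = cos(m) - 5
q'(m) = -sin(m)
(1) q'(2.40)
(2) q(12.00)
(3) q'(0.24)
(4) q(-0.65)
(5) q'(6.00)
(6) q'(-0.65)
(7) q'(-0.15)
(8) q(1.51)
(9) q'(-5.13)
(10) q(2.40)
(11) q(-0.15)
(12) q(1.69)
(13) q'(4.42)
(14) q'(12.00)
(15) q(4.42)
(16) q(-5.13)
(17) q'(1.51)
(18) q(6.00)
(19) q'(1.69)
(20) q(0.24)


(1) = -0.68
(2) = -4.16
(3) = -0.24
(4) = -4.20
(5) = 0.28
(6) = 0.61
(7) = 0.15
(8) = -4.94
(9) = -0.91
(10) = -5.74
(11) = -4.01
(12) = -5.12
(13) = 0.96
(14) = 0.54
(15) = -5.29
(16) = -4.59
(17) = -1.00
(18) = -4.04
(19) = -0.99
(20) = -4.03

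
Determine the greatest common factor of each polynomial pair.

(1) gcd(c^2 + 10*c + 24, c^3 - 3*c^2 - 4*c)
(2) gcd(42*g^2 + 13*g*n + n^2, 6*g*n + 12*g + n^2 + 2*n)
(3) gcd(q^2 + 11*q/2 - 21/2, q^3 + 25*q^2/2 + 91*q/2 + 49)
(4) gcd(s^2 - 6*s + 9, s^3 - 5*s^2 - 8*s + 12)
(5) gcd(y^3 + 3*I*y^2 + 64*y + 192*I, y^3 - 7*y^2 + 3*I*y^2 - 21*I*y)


(1) = gcd((c + 4)*(c + 6), c*(c - 4)*(c + 1)) = 1
(2) = gcd((6*g + n)*(7*g + n), (6*g + n)*(n + 2)) = 6*g + n
(3) = gcd((q - 3/2)*(q + 7), (q + 2)*(q + 7/2)*(q + 7)) = q + 7
(4) = gcd((s - 3)^2, (s - 6)*(s - 1)*(s + 2)) = 1
(5) = y + 3*I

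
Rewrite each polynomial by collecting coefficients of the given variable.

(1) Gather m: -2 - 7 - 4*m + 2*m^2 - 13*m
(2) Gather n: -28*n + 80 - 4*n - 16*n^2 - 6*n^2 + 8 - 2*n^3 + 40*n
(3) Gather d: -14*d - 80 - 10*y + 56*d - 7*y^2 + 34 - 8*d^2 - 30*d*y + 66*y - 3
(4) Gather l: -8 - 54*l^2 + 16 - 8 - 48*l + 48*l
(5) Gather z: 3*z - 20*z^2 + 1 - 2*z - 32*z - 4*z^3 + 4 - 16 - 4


(1) = 2*m^2 - 17*m - 9
(2) = -2*n^3 - 22*n^2 + 8*n + 88
(3) = -8*d^2 + d*(42 - 30*y) - 7*y^2 + 56*y - 49
(4) = -54*l^2
(5) = -4*z^3 - 20*z^2 - 31*z - 15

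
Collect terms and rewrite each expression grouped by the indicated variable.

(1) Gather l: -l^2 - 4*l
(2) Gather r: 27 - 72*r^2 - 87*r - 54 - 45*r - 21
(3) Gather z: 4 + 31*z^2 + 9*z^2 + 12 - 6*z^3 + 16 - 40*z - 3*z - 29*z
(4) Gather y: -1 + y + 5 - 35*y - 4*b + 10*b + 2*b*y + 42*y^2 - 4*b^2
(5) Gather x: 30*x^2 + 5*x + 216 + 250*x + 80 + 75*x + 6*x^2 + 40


(1) = -l^2 - 4*l
(2) = -72*r^2 - 132*r - 48
(3) = -6*z^3 + 40*z^2 - 72*z + 32
(4) = -4*b^2 + 6*b + 42*y^2 + y*(2*b - 34) + 4
(5) = 36*x^2 + 330*x + 336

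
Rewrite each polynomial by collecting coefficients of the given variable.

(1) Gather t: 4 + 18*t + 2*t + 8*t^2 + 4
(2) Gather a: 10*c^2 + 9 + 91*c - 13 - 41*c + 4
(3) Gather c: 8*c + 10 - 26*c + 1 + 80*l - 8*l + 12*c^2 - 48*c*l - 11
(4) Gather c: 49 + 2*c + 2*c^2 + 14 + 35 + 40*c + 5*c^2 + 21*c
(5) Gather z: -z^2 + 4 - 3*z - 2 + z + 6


(1) = 8*t^2 + 20*t + 8
(2) = 10*c^2 + 50*c
(3) = 12*c^2 + c*(-48*l - 18) + 72*l
(4) = 7*c^2 + 63*c + 98
(5) = -z^2 - 2*z + 8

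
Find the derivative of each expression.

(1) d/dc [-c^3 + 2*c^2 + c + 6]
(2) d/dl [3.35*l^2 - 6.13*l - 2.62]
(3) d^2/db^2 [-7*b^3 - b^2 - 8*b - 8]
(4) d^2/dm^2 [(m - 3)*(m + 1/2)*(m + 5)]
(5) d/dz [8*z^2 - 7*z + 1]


(1) = -3*c^2 + 4*c + 1
(2) = 6.7*l - 6.13
(3) = -42*b - 2
(4) = 6*m + 5
(5) = 16*z - 7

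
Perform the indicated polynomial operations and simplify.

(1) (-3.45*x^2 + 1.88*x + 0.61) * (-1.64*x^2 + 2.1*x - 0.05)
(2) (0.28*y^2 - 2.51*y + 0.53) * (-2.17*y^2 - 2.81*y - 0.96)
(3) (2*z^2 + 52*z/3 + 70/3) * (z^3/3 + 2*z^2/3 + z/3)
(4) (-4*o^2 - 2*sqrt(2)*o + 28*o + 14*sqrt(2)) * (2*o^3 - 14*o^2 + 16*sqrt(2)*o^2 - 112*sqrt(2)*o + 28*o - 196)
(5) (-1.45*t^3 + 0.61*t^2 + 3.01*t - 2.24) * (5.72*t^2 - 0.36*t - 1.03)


(1) = 5.658*x^4 - 10.3282*x^3 + 3.1201*x^2 + 1.187*x - 0.0305
(2) = -0.6076*y^4 + 4.6599*y^3 + 5.6342*y^2 + 0.9203*y - 0.5088
(3) = 2*z^5/3 + 64*z^4/9 + 20*z^3 + 64*z^2/3 + 70*z/9
(4) = -8*o^5 - 68*sqrt(2)*o^4 + 112*o^4 - 568*o^3 + 952*sqrt(2)*o^3 - 3388*sqrt(2)*o^2 + 2464*o^2 - 8624*o + 784*sqrt(2)*o - 2744*sqrt(2)
(5) = -8.294*t^5 + 4.0112*t^4 + 18.4911*t^3 - 14.5247*t^2 - 2.2939*t + 2.3072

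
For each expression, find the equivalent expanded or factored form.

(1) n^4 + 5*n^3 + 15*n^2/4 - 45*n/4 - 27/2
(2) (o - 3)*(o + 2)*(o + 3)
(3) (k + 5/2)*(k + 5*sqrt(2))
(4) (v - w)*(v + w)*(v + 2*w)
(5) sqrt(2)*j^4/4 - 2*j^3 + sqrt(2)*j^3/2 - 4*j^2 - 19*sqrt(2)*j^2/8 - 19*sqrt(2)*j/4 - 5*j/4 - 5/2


(1) = (n - 3/2)*(n + 3/2)*(n + 2)*(n + 3)
(2) = o^3 + 2*o^2 - 9*o - 18
(3) = k^2 + 5*k/2 + 5*sqrt(2)*k + 25*sqrt(2)/2
(4) = v^3 + 2*v^2*w - v*w^2 - 2*w^3
(5) = (j/2 + 1)*(j - 5*sqrt(2))*(j + sqrt(2)/2)*(sqrt(2)*j/2 + 1/2)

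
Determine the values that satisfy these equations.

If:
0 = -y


Then:
y = 0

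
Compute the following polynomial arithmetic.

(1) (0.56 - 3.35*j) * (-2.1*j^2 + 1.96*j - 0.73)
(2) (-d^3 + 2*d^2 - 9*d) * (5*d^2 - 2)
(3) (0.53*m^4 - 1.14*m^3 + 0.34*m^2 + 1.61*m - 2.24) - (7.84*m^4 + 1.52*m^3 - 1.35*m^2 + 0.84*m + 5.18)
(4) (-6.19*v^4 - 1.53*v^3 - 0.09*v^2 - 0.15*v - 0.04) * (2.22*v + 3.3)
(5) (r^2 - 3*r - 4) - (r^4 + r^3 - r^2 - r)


(1) = 7.035*j^3 - 7.742*j^2 + 3.5431*j - 0.4088
(2) = -5*d^5 + 10*d^4 - 43*d^3 - 4*d^2 + 18*d
(3) = -7.31*m^4 - 2.66*m^3 + 1.69*m^2 + 0.77*m - 7.42
(4) = -13.7418*v^5 - 23.8236*v^4 - 5.2488*v^3 - 0.63*v^2 - 0.5838*v - 0.132
(5) = -r^4 - r^3 + 2*r^2 - 2*r - 4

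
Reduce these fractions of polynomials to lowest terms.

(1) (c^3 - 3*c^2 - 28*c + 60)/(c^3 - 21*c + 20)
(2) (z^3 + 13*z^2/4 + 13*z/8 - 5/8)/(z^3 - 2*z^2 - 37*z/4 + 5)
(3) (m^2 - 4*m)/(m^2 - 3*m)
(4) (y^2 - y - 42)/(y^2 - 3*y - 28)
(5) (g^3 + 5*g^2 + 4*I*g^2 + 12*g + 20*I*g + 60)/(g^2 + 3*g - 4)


(1) = (c^2 - 8*c + 12)/(c^2 - 5*c + 4)
(2) = (4*z^2 + 3*z - 1)/(4*z^2 - 18*z + 8)
(3) = (m - 4)/(m - 3)
(4) = (y + 6)/(y + 4)
(5) = (g^3 + g^2*(5 + 4*I) + g*(12 + 20*I) + 60)/(g^2 + 3*g - 4)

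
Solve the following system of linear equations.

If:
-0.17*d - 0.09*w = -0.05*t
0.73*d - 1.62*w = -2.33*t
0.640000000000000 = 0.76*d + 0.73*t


Then:
d = -0.54
t = 1.44
w = 1.83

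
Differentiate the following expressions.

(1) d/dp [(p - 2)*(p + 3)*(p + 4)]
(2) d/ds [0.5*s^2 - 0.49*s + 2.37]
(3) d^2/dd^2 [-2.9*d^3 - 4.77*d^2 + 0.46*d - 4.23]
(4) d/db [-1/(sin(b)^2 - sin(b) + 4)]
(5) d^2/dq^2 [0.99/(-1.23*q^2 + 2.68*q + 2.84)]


(1) = 3*p^2 + 10*p - 2
(2) = 1.0*s - 0.49
(3) = -17.4*d - 9.54
(4) = (2*sin(b) - 1)*cos(b)/(sin(b)^2 - sin(b) + 4)^2
(5) = (-2.995542*q^2 + 6.526872*q + 0.99*(2.46*q - 2.68)*(4.92*q - 5.36) + 6.916536)/(-1.23*q^2 + 2.68*q + 2.84)^3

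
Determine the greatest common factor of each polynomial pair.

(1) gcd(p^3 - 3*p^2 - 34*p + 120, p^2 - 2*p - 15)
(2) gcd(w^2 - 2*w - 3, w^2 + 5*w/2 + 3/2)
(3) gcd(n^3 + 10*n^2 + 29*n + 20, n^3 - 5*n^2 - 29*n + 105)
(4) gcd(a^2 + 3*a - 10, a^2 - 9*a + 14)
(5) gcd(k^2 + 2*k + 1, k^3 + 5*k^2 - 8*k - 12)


(1) = gcd((p - 5)*(p - 4)*(p + 6), (p - 5)*(p + 3)) = p - 5
(2) = gcd((w - 3)*(w + 1), (w + 1)*(w + 3/2)) = w + 1
(3) = n + 5
(4) = gcd((a - 2)*(a + 5), (a - 7)*(a - 2)) = a - 2
(5) = k + 1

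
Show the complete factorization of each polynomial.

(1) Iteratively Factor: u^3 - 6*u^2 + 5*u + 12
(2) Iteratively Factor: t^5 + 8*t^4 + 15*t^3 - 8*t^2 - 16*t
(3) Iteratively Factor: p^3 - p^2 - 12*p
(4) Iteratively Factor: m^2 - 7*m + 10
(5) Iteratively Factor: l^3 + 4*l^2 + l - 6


(1) = (u + 1)*(u^2 - 7*u + 12) = (u - 3)*(u + 1)*(u - 4)
(2) = (t + 4)*(t^4 + 4*t^3 - t^2 - 4*t) = t*(t + 4)*(t^3 + 4*t^2 - t - 4) = t*(t + 4)^2*(t^2 - 1) = t*(t + 1)*(t + 4)^2*(t - 1)
(3) = (p)*(p^2 - p - 12) = p*(p - 4)*(p + 3)
(4) = (m - 2)*(m - 5)
(5) = (l + 2)*(l^2 + 2*l - 3) = (l - 1)*(l + 2)*(l + 3)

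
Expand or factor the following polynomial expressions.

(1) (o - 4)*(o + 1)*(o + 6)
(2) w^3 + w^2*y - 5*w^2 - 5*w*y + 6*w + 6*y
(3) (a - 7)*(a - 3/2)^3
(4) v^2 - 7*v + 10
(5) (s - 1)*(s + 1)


(1) = o^3 + 3*o^2 - 22*o - 24
(2) = (w - 3)*(w - 2)*(w + y)
(3) = a^4 - 23*a^3/2 + 153*a^2/4 - 405*a/8 + 189/8
(4) = (v - 5)*(v - 2)
(5) = s^2 - 1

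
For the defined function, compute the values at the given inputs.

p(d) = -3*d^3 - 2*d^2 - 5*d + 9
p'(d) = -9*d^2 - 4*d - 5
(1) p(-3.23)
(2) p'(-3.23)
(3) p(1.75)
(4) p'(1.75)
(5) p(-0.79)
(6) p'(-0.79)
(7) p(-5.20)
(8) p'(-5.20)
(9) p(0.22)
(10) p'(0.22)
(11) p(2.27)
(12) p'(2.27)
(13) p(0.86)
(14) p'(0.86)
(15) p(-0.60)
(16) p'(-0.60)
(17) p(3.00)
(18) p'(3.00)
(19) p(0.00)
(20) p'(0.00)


(1) = 105.38
(2) = -85.98
(3) = -21.95
(4) = -39.56
(5) = 13.18
(6) = -7.46
(7) = 402.74
(8) = -227.56
(9) = 7.77
(10) = -6.32
(11) = -47.75
(12) = -60.46
(13) = 1.31
(14) = -15.10
(15) = 11.93
(16) = -5.84
(17) = -105.00
(18) = -98.00
(19) = 9.00
(20) = -5.00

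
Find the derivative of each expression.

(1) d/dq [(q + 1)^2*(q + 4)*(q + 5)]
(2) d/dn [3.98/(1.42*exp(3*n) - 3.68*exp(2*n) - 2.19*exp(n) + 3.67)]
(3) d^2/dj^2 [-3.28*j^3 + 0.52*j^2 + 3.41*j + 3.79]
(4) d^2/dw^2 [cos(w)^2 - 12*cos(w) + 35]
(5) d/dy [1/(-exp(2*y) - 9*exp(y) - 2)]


(1) = 4*q^3 + 33*q^2 + 78*q + 49
(2) = (-16.9548*exp(2*n) + 29.2928*exp(n) + 8.7162)*exp(n)/(1.42*exp(3*n) - 3.68*exp(2*n) - 2.19*exp(n) + 3.67)^2
(3) = 1.04 - 19.68*j
(4) = 12*cos(w) - 2*cos(2*w)
(5) = (2*exp(y) + 9)*exp(y)/(exp(2*y) + 9*exp(y) + 2)^2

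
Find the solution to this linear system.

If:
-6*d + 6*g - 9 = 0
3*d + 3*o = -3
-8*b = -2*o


Then:
b = o/4
d = -o - 1
g = 1/2 - o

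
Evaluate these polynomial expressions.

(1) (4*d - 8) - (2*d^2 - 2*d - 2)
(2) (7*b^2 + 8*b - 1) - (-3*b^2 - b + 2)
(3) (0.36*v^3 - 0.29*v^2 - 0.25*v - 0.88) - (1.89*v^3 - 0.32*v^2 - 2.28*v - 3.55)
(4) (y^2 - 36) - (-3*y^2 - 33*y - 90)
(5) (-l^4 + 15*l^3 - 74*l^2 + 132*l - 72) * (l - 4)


(1) = -2*d^2 + 6*d - 6
(2) = 10*b^2 + 9*b - 3
(3) = -1.53*v^3 + 0.03*v^2 + 2.03*v + 2.67
(4) = 4*y^2 + 33*y + 54
(5) = -l^5 + 19*l^4 - 134*l^3 + 428*l^2 - 600*l + 288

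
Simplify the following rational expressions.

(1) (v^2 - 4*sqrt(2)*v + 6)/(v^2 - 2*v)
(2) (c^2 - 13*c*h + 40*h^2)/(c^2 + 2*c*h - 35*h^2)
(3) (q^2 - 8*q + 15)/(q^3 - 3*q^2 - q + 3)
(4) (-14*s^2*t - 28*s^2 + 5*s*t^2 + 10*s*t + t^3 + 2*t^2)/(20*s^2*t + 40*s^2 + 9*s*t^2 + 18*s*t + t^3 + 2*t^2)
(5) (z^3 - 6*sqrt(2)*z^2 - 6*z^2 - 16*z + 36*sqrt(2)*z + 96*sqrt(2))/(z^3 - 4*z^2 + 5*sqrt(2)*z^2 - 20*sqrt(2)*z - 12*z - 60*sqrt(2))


(1) = (v^2 - 4*sqrt(2)*v + 6)/(v^2 - 2*v)
(2) = (c - 8*h)/(c + 7*h)
(3) = (q - 5)/(q^2 - 1)
(4) = (-14*s^2 + 5*s*t + t^2)/(20*s^2 + 9*s*t + t^2)
(5) = (z^2 + z*(-6*sqrt(2) - 8) + 48*sqrt(2))/(z^2 + z*(-6 + 5*sqrt(2)) - 30*sqrt(2))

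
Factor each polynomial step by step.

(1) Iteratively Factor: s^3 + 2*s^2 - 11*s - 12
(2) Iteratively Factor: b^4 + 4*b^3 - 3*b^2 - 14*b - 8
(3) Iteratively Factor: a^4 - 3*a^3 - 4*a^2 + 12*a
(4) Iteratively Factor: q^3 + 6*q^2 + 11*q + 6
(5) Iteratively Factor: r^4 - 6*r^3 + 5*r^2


(1) = (s - 3)*(s^2 + 5*s + 4) = (s - 3)*(s + 4)*(s + 1)
(2) = (b + 1)*(b^3 + 3*b^2 - 6*b - 8) = (b + 1)^2*(b^2 + 2*b - 8) = (b - 2)*(b + 1)^2*(b + 4)
(3) = (a + 2)*(a^3 - 5*a^2 + 6*a) = a*(a + 2)*(a^2 - 5*a + 6) = a*(a - 3)*(a + 2)*(a - 2)
(4) = (q + 1)*(q^2 + 5*q + 6) = (q + 1)*(q + 2)*(q + 3)
(5) = (r)*(r^3 - 6*r^2 + 5*r) = r^2*(r^2 - 6*r + 5) = r^2*(r - 5)*(r - 1)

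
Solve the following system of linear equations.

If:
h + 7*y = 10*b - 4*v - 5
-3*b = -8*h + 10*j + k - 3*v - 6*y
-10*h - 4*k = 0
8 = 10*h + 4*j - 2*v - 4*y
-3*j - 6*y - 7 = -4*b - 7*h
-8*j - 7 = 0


Then:
b = -307/240
h = 373/2040
j = -7/8
k = -373/816
v = -1427/680
y = -349/255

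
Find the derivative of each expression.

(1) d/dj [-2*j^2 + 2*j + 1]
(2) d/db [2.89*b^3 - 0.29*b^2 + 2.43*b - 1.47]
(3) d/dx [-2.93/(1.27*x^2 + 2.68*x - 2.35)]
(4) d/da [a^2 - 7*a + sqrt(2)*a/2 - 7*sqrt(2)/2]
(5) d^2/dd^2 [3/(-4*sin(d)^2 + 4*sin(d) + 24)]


(1) = 2 - 4*j
(2) = 8.67*b^2 - 0.58*b + 2.43
(3) = (7.4422*x + 7.8524)/(1.27*x^2 + 2.68*x - 2.35)^2
(4) = 2*a - 7 + sqrt(2)/2
(5) = 3*(-4*sin(d)^4 + 3*sin(d)^3 - 19*sin(d)^2 + 14)/(4*(sin(d) + cos(d)^2 + 5)^3)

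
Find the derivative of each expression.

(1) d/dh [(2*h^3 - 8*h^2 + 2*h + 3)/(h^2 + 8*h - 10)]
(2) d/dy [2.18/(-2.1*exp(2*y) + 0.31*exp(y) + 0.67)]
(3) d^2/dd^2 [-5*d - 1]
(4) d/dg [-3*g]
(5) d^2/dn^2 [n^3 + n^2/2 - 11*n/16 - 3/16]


(1) = 2*(h^4 + 16*h^3 - 63*h^2 + 77*h - 22)/(h^4 + 16*h^3 + 44*h^2 - 160*h + 100)
(2) = (9.156*exp(y) - 0.6758)*exp(y)/(-2.1*exp(2*y) + 0.31*exp(y) + 0.67)^2
(3) = 0
(4) = -3
(5) = 6*n + 1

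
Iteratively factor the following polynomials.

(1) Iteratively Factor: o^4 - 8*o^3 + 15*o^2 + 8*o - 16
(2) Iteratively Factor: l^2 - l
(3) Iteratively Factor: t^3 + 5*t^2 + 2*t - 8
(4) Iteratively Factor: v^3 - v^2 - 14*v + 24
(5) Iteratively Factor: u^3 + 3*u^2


(1) = (o - 4)*(o^3 - 4*o^2 - o + 4) = (o - 4)*(o - 1)*(o^2 - 3*o - 4) = (o - 4)*(o - 1)*(o + 1)*(o - 4)
(2) = (l)*(l - 1)
(3) = (t - 1)*(t^2 + 6*t + 8) = (t - 1)*(t + 2)*(t + 4)
(4) = (v - 2)*(v^2 + v - 12) = (v - 2)*(v + 4)*(v - 3)
(5) = (u + 3)*(u^2) = u*(u + 3)*(u)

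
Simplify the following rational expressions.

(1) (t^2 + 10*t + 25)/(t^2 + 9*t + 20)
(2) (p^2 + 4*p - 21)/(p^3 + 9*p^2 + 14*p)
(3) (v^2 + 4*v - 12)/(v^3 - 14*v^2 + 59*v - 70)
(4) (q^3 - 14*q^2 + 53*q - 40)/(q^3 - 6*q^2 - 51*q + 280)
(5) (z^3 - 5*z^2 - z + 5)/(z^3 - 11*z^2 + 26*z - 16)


(1) = (t + 5)/(t + 4)
(2) = (p - 3)/(p^2 + 2*p)
(3) = (v + 6)/(v^2 - 12*v + 35)
(4) = (q - 1)/(q + 7)
(5) = (z^2 - 4*z - 5)/(z^2 - 10*z + 16)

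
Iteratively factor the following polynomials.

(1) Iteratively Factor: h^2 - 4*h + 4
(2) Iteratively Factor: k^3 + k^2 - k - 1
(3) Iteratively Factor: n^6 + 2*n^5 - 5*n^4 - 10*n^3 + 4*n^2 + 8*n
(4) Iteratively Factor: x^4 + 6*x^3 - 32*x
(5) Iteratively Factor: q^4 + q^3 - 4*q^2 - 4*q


(1) = (h - 2)*(h - 2)
(2) = (k + 1)*(k^2 - 1) = (k - 1)*(k + 1)*(k + 1)
(3) = (n + 2)*(n^5 - 5*n^3 + 4*n) = (n - 1)*(n + 2)*(n^4 + n^3 - 4*n^2 - 4*n) = n*(n - 1)*(n + 2)*(n^3 + n^2 - 4*n - 4) = n*(n - 1)*(n + 2)^2*(n^2 - n - 2) = n*(n - 1)*(n + 1)*(n + 2)^2*(n - 2)
(4) = (x)*(x^3 + 6*x^2 - 32) = x*(x + 4)*(x^2 + 2*x - 8) = x*(x - 2)*(x + 4)*(x + 4)
(5) = (q + 2)*(q^3 - q^2 - 2*q) = (q - 2)*(q + 2)*(q^2 + q) = (q - 2)*(q + 1)*(q + 2)*(q)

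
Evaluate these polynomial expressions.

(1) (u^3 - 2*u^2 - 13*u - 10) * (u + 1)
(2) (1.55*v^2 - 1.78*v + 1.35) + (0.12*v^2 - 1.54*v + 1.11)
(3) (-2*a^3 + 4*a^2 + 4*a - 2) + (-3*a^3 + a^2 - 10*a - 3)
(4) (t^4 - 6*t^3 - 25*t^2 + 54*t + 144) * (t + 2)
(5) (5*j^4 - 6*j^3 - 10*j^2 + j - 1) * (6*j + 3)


(1) = u^4 - u^3 - 15*u^2 - 23*u - 10
(2) = 1.67*v^2 - 3.32*v + 2.46
(3) = -5*a^3 + 5*a^2 - 6*a - 5
(4) = t^5 - 4*t^4 - 37*t^3 + 4*t^2 + 252*t + 288
(5) = 30*j^5 - 21*j^4 - 78*j^3 - 24*j^2 - 3*j - 3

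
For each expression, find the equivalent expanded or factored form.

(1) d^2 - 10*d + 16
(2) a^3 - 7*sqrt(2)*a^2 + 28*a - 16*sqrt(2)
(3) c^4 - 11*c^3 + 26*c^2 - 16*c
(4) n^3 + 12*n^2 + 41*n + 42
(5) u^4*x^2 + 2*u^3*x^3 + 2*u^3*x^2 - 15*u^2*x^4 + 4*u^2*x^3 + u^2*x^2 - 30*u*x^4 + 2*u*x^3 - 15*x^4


(1) = (d - 8)*(d - 2)
(2) = (a - 4*sqrt(2))*(a - 2*sqrt(2))*(a - sqrt(2))
(3) = c*(c - 8)*(c - 2)*(c - 1)
(4) = (n + 2)*(n + 3)*(n + 7)
(5) = (u - 3*x)*(u + 5*x)*(u*x + x)^2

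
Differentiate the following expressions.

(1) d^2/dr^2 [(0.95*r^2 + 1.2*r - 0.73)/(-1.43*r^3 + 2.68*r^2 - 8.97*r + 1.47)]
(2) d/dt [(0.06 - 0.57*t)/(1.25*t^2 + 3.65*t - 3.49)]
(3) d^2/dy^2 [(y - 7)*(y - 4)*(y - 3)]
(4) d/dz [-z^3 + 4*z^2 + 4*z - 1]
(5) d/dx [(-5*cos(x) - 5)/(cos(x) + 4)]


(1) = (-3.88531*r^6 - 14.72328*r^5 + 118.621074*r^4 - 104.848322*r^3 + 79.82709*r^2 - 67.72113*r + 75.969228)/(2.924207*r^9 - 16.440996*r^8 + 85.840755*r^7 - 234.526609*r^6 + 572.257413*r^5 - 791.715042*r^4 + 943.033806*r^3 - 372.206205*r^2 + 58.149819*r - 3.176523)
(2) = (0.7125*t^2 - 0.15*t + 1.7703)/(1.5625*t^4 + 9.125*t^3 + 4.5975*t^2 - 25.477*t + 12.1801)
(3) = 6*y - 28
(4) = -3*z^2 + 8*z + 4
(5) = 15*sin(x)/(cos(x) + 4)^2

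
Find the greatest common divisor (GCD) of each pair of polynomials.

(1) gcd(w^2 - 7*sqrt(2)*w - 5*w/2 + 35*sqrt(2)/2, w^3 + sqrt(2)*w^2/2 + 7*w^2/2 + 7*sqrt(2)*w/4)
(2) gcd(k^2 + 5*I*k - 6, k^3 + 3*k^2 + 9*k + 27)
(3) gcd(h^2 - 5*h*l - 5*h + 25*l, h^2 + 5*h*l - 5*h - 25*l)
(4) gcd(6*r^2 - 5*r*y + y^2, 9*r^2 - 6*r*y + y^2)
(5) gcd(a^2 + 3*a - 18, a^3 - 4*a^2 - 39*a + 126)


(1) = gcd((w - 5/2)*(w - 7*sqrt(2)), w*(w + 7/2)*(w + sqrt(2)/2)) = 1
(2) = gcd((k + 2*I)*(k + 3*I), (k + 3)*(k - 3*I)*(k + 3*I)) = k + 3*I
(3) = gcd((h - 5)*(h - 5*l), (h - 5)*(h + 5*l)) = h - 5
(4) = gcd((-3*r + y)*(-2*r + y), (-3*r + y)^2) = -3*r + y
(5) = a^2 + 3*a - 18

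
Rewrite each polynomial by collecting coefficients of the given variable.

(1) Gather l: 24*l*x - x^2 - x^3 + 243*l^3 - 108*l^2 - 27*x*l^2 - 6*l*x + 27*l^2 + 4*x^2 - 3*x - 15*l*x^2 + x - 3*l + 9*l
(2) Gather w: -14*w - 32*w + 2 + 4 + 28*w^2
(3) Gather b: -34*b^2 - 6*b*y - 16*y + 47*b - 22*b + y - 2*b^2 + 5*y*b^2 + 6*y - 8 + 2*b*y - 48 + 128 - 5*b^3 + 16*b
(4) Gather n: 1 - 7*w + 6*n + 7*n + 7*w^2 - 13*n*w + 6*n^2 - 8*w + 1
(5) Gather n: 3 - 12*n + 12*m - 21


(1) = 243*l^3 + l^2*(-27*x - 81) + l*(-15*x^2 + 18*x + 6) - x^3 + 3*x^2 - 2*x
(2) = 28*w^2 - 46*w + 6
(3) = -5*b^3 + b^2*(5*y - 36) + b*(41 - 4*y) - 9*y + 72
(4) = 6*n^2 + n*(13 - 13*w) + 7*w^2 - 15*w + 2
(5) = 12*m - 12*n - 18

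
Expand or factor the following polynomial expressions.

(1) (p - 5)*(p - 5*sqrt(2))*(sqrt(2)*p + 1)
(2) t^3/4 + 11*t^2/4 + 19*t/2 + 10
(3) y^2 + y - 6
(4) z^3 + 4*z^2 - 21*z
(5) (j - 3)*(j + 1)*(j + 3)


(1) = sqrt(2)*p^3 - 9*p^2 - 5*sqrt(2)*p^2 - 5*sqrt(2)*p + 45*p + 25*sqrt(2)
(2) = (t/4 + 1)*(t + 2)*(t + 5)
(3) = (y - 2)*(y + 3)
(4) = z*(z - 3)*(z + 7)
(5) = j^3 + j^2 - 9*j - 9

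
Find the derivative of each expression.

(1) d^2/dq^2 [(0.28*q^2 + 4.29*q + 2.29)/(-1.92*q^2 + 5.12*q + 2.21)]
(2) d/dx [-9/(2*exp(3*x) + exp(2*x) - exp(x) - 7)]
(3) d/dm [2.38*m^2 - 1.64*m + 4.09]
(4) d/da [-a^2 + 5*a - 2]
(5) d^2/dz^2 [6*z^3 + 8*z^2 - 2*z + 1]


(1) = (-37.134336*q^3 - 57.779712*q^2 + 25.849728*q - 45.146488)/(7.077888*q^6 - 56.623104*q^5 + 126.554112*q^4 - 3.866624*q^3 - 145.669056*q^2 - 75.019776*q - 10.793861)
(2) = (54*exp(2*x) + 18*exp(x) - 9)*exp(x)/(2*exp(3*x) + exp(2*x) - exp(x) - 7)^2
(3) = 4.76*m - 1.64
(4) = 5 - 2*a
(5) = 36*z + 16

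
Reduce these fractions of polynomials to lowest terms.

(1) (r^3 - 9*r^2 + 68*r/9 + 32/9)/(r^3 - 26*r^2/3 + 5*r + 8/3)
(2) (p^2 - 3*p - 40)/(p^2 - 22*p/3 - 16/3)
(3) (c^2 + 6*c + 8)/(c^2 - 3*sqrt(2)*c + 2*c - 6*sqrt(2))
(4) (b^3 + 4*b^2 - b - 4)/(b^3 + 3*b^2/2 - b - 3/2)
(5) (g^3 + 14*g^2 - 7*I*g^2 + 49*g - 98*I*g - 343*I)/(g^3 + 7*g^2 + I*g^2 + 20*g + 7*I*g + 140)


(1) = (3*r - 4)/(3*r - 3)
(2) = (3*p + 15)/(3*p + 2)
(3) = (c + 4)/(c - 3*sqrt(2))
(4) = (2*b + 8)/(2*b + 3)
(5) = (g^2 + g*(7 - 7*I) - 49*I)/(g^2 + I*g + 20)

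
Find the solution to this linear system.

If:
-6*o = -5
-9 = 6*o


Then:
No Solution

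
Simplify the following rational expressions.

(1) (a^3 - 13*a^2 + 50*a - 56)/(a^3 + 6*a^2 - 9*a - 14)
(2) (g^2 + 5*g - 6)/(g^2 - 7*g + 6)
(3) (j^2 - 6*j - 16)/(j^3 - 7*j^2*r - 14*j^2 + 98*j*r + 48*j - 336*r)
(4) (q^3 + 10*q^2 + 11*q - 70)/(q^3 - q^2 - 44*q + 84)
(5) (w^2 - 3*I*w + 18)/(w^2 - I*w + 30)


(1) = (a^2 - 11*a + 28)/(a^2 + 8*a + 7)
(2) = (g + 6)/(g - 6)
(3) = (-j - 2)/(-j^2 + 7*j*r + 6*j - 42*r)
(4) = (q + 5)/(q - 6)
(5) = (w + 3*I)/(w + 5*I)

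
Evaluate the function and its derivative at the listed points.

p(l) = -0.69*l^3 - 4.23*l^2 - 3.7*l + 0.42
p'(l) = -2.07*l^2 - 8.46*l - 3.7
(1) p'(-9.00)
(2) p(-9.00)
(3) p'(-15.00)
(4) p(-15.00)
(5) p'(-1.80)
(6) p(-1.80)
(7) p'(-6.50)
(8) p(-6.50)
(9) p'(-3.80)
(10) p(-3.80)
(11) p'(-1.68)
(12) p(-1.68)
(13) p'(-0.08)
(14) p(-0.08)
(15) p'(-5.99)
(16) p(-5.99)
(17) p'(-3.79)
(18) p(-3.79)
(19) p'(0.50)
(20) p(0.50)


(1) = -95.23
(2) = 194.10
(3) = -342.55
(4) = 1432.92
(5) = 4.82
(6) = -2.60
(7) = -36.17
(8) = 35.24
(9) = -1.44
(10) = -8.74
(11) = 4.67
(12) = -2.03
(13) = -3.04
(14) = 0.69
(15) = -27.30
(16) = 19.11
(17) = -1.37
(18) = -8.75
(19) = -8.45
(20) = -2.57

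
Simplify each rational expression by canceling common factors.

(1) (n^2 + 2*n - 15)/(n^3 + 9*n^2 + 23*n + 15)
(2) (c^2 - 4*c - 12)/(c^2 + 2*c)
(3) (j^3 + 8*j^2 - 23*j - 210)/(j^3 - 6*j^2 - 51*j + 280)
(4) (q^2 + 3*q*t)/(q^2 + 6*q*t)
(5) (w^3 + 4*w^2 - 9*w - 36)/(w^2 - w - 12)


(1) = (n - 3)/(n^2 + 4*n + 3)
(2) = (c - 6)/c
(3) = (j + 6)/(j - 8)
(4) = (q + 3*t)/(q + 6*t)
(5) = (w^2 + w - 12)/(w - 4)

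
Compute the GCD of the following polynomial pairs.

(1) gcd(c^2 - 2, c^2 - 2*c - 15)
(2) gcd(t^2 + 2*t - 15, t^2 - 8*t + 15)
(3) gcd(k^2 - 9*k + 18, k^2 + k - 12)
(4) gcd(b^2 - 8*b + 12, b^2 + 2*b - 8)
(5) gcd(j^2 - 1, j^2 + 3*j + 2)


(1) = gcd((c - sqrt(2))*(c + sqrt(2)), (c - 5)*(c + 3)) = 1
(2) = t - 3
(3) = k - 3
(4) = b - 2
(5) = j + 1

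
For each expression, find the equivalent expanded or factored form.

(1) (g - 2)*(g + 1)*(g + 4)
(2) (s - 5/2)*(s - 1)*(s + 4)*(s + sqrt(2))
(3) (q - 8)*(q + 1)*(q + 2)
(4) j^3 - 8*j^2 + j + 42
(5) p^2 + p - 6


(1) = g^3 + 3*g^2 - 6*g - 8
(2) = s^4 + s^3/2 + sqrt(2)*s^3 - 23*s^2/2 + sqrt(2)*s^2/2 - 23*sqrt(2)*s/2 + 10*s + 10*sqrt(2)
(3) = q^3 - 5*q^2 - 22*q - 16
(4) = (j - 7)*(j - 3)*(j + 2)
(5) = (p - 2)*(p + 3)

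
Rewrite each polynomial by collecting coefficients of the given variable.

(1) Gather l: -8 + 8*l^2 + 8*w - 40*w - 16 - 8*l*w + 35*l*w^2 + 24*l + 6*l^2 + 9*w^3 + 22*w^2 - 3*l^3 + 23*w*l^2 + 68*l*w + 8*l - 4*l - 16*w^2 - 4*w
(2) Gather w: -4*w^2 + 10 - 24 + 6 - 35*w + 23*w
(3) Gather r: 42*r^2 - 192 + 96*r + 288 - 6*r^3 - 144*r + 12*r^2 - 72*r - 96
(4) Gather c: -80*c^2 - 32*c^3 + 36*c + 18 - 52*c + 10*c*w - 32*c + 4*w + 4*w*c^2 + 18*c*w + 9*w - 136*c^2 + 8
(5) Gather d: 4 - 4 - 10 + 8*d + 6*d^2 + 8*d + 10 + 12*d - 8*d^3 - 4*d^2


(1) = -3*l^3 + l^2*(23*w + 14) + l*(35*w^2 + 60*w + 28) + 9*w^3 + 6*w^2 - 36*w - 24
(2) = -4*w^2 - 12*w - 8
(3) = -6*r^3 + 54*r^2 - 120*r
(4) = -32*c^3 + c^2*(4*w - 216) + c*(28*w - 48) + 13*w + 26
(5) = -8*d^3 + 2*d^2 + 28*d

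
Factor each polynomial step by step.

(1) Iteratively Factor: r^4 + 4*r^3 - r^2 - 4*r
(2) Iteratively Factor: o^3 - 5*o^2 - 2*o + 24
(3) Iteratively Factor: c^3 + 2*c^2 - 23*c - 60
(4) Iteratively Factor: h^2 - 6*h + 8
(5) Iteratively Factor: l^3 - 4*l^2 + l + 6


(1) = (r + 1)*(r^3 + 3*r^2 - 4*r) = r*(r + 1)*(r^2 + 3*r - 4) = r*(r - 1)*(r + 1)*(r + 4)
(2) = (o - 3)*(o^2 - 2*o - 8) = (o - 4)*(o - 3)*(o + 2)
(3) = (c - 5)*(c^2 + 7*c + 12) = (c - 5)*(c + 3)*(c + 4)
(4) = (h - 2)*(h - 4)
(5) = (l - 2)*(l^2 - 2*l - 3) = (l - 2)*(l + 1)*(l - 3)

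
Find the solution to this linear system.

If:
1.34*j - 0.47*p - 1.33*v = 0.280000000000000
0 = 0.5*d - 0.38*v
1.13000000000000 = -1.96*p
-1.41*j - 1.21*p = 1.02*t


Then:
d = 0.76*v
j = 0.992537313432836*v + 0.00673926286932684
p = -0.58
t = 0.674607529578996 - 1.37203687445127*v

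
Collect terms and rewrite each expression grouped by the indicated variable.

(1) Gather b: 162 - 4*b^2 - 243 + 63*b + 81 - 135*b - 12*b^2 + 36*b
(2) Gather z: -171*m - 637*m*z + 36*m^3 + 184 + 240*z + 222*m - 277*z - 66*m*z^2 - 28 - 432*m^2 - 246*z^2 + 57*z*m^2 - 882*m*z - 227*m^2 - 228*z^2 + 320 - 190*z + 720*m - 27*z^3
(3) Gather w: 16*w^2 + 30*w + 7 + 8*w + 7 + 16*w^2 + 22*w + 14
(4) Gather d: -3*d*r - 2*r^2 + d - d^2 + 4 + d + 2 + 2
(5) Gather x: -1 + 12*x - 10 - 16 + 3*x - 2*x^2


(1) = -16*b^2 - 36*b
(2) = 36*m^3 - 659*m^2 + 771*m - 27*z^3 + z^2*(-66*m - 474) + z*(57*m^2 - 1519*m - 227) + 476
(3) = 32*w^2 + 60*w + 28
(4) = -d^2 + d*(2 - 3*r) - 2*r^2 + 8
(5) = -2*x^2 + 15*x - 27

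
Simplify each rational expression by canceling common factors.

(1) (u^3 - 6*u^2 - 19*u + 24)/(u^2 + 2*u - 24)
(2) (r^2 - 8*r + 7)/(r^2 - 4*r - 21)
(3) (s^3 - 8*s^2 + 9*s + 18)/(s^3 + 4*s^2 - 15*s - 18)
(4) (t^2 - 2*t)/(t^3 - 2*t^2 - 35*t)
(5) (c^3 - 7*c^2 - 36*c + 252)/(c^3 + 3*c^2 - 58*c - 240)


(1) = (u^3 - 6*u^2 - 19*u + 24)/(u^2 + 2*u - 24)
(2) = (r - 1)/(r + 3)
(3) = (s - 6)/(s + 6)
(4) = (t - 2)/(t^2 - 2*t - 35)
(5) = (c^2 - 13*c + 42)/(c^2 - 3*c - 40)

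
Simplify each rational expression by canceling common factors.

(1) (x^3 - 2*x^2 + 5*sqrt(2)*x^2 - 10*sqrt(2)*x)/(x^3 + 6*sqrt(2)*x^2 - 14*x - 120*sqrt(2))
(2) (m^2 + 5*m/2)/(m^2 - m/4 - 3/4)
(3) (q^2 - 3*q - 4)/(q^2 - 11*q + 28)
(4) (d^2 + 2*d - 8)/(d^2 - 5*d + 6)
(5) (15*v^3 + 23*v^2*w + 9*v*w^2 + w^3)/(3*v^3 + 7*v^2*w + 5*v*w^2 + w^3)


(1) = (x^2 - 2*x)/(x^2 + sqrt(2)*x - 24)
(2) = (4*m^2 + 10*m)/(4*m^2 - m - 3)
(3) = (q + 1)/(q - 7)
(4) = (d + 4)/(d - 3)
(5) = (5*v + w)/(v + w)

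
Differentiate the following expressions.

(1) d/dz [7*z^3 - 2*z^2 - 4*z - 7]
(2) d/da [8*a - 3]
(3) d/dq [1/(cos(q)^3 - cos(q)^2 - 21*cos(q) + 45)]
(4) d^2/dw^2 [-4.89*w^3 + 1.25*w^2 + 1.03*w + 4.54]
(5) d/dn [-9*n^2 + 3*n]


(1) = 21*z^2 - 4*z - 4
(2) = 8
(3) = (3*cos(q) + 7)*sin(q)/((cos(q) - 3)^3*(cos(q) + 5)^2)
(4) = 2.5 - 29.34*w
(5) = 3 - 18*n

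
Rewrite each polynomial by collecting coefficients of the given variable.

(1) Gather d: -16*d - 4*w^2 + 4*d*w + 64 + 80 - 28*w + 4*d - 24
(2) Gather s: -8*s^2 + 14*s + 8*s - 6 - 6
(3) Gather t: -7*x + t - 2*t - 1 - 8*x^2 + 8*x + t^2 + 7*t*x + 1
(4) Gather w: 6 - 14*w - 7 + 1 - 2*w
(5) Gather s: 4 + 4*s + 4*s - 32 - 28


(1) = d*(4*w - 12) - 4*w^2 - 28*w + 120
(2) = -8*s^2 + 22*s - 12
(3) = t^2 + t*(7*x - 1) - 8*x^2 + x
(4) = -16*w
(5) = 8*s - 56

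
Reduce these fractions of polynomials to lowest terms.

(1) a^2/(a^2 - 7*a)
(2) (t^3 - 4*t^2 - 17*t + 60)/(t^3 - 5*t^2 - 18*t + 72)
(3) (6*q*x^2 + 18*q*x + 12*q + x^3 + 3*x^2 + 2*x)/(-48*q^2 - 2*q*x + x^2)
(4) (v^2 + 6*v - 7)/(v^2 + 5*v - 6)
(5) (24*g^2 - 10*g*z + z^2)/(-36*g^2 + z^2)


(1) = a/(a - 7)
(2) = (t - 5)/(t - 6)
(3) = (x^2 + 3*x + 2)/(-8*q + x)
(4) = (v + 7)/(v + 6)
(5) = (-4*g + z)/(6*g + z)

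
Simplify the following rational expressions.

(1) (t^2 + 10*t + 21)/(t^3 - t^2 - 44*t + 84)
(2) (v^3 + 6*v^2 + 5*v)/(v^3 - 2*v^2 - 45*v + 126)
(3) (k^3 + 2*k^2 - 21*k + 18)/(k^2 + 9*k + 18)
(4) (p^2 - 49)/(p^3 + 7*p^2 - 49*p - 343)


(1) = (t + 3)/(t^2 - 8*t + 12)
(2) = (v^3 + 6*v^2 + 5*v)/(v^3 - 2*v^2 - 45*v + 126)
(3) = (k^2 - 4*k + 3)/(k + 3)
(4) = 1/(p + 7)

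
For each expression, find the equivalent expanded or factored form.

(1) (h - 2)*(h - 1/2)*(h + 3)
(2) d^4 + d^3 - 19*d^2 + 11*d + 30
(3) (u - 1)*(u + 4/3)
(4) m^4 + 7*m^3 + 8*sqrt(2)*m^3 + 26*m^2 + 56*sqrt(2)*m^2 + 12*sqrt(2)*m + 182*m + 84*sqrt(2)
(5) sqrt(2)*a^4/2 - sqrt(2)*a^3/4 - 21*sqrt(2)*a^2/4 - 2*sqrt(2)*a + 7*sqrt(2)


(1) = h^3 + h^2/2 - 13*h/2 + 3
(2) = (d - 3)*(d - 2)*(d + 1)*(d + 5)
(3) = u^2 + u/3 - 4/3
(4) = (m + 7)*(m + sqrt(2))^2*(m + 6*sqrt(2))
(5) = (a - 7/2)*(a - 1)*(a + 2)*(sqrt(2)*a/2 + sqrt(2))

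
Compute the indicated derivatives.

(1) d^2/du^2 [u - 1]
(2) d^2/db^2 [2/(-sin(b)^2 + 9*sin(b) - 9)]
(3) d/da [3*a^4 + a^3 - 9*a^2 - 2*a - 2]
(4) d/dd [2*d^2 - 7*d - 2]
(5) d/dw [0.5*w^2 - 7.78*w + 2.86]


(1) = 0
(2) = 2*(4*sin(b)^4 - 27*sin(b)^3 + 39*sin(b)^2 + 135*sin(b) - 144)/(sin(b)^2 - 9*sin(b) + 9)^3
(3) = 12*a^3 + 3*a^2 - 18*a - 2
(4) = 4*d - 7
(5) = 1.0*w - 7.78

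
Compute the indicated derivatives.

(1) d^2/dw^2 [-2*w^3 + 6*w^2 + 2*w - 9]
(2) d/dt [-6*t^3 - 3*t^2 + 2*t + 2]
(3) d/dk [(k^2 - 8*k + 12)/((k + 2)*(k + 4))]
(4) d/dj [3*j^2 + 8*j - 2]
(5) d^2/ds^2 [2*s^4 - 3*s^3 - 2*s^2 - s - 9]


(1) = 12 - 12*w
(2) = -18*t^2 - 6*t + 2
(3) = 2*(7*k^2 - 4*k - 68)/(k^4 + 12*k^3 + 52*k^2 + 96*k + 64)
(4) = 6*j + 8
(5) = 24*s^2 - 18*s - 4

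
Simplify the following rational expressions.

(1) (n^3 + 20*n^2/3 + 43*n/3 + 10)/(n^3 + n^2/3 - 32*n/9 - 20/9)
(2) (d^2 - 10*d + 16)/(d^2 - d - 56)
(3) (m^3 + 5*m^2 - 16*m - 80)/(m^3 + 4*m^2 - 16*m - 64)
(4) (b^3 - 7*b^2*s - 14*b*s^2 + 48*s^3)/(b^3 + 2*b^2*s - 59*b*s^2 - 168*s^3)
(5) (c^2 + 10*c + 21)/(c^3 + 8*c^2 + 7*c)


(1) = (3*n^2 + 15*n + 18)/(3*n^2 - 4*n - 4)
(2) = (d - 2)/(d + 7)
(3) = (m + 5)/(m + 4)
(4) = (b - 2*s)/(b + 7*s)
(5) = (c + 3)/(c^2 + c)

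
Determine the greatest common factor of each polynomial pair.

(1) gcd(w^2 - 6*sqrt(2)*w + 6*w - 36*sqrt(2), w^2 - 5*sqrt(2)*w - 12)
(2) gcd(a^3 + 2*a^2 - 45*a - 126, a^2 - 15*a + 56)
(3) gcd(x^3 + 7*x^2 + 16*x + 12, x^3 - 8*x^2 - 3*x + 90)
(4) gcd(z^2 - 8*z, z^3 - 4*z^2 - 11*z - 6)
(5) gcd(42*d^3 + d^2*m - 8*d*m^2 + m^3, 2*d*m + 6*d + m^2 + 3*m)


(1) = w - 6*sqrt(2)
(2) = gcd((a - 7)*(a + 3)*(a + 6), (a - 8)*(a - 7)) = a - 7
(3) = x + 3
(4) = 1
(5) = 2*d + m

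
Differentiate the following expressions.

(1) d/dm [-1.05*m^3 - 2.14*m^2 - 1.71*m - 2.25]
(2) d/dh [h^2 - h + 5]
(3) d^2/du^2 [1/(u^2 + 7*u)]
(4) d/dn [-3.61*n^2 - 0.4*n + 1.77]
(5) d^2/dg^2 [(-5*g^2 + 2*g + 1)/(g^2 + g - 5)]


(1) = -3.15*m^2 - 4.28*m - 1.71
(2) = 2*h - 1
(3) = 2*(-u*(u + 7) + (2*u + 7)^2)/(u^3*(u + 7)^3)
(4) = -7.22*n - 0.4
(5) = 2*(7*g^3 - 72*g^2 + 33*g - 109)/(g^6 + 3*g^5 - 12*g^4 - 29*g^3 + 60*g^2 + 75*g - 125)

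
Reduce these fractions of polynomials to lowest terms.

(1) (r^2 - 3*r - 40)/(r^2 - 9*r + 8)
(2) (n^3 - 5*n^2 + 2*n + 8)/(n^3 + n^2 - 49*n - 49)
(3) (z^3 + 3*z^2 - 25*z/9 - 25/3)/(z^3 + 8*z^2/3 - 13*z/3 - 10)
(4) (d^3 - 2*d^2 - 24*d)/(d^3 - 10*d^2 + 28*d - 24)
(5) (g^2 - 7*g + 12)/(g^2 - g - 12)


(1) = (r + 5)/(r - 1)
(2) = (n^2 - 6*n + 8)/(n^2 - 49)
(3) = (3*z - 5)/(3*z - 6)
(4) = (d^2 + 4*d)/(d^2 - 4*d + 4)
(5) = (g - 3)/(g + 3)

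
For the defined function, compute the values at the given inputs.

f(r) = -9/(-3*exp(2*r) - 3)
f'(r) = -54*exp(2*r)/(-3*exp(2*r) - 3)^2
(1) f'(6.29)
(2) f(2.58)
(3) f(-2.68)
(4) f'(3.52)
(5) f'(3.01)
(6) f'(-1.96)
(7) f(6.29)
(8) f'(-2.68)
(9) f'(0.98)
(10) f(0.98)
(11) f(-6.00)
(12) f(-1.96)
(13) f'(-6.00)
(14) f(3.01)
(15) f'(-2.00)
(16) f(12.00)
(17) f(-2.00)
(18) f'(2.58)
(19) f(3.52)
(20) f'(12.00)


(1) = -0.00
(2) = 0.02
(3) = 2.99
(4) = -0.01
(5) = -0.01
(6) = -0.11
(7) = 0.00
(8) = -0.03
(9) = -0.65
(10) = 0.37
(11) = 3.00
(12) = 2.94
(13) = -0.00
(14) = 0.01
(15) = -0.11
(16) = 0.00
(17) = 2.95
(18) = -0.03
(19) = 0.00
(20) = -0.00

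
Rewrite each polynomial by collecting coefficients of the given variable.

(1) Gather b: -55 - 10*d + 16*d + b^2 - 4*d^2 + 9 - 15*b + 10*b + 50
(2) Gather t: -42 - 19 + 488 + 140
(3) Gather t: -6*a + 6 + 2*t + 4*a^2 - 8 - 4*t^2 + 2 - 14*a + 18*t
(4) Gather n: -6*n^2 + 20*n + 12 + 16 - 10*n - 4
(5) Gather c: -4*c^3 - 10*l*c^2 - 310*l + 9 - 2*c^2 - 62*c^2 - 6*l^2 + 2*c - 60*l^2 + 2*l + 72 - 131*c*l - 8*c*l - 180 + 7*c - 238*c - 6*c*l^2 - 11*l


(1) = b^2 - 5*b - 4*d^2 + 6*d + 4
(2) = 567
(3) = 4*a^2 - 20*a - 4*t^2 + 20*t
(4) = -6*n^2 + 10*n + 24
(5) = -4*c^3 + c^2*(-10*l - 64) + c*(-6*l^2 - 139*l - 229) - 66*l^2 - 319*l - 99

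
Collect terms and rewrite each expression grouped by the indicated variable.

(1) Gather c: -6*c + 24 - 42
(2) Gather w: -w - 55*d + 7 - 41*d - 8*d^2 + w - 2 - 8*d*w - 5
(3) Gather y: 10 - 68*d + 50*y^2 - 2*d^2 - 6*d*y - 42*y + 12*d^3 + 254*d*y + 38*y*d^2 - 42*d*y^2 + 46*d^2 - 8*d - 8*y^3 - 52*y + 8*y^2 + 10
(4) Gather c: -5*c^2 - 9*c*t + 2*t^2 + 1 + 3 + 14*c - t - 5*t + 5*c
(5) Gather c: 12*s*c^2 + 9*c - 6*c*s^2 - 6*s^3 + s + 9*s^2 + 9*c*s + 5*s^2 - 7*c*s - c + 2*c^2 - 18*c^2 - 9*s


(1) = -6*c - 18
(2) = -8*d^2 - 8*d*w - 96*d
(3) = 12*d^3 + 44*d^2 - 76*d - 8*y^3 + y^2*(58 - 42*d) + y*(38*d^2 + 248*d - 94) + 20
(4) = -5*c^2 + c*(19 - 9*t) + 2*t^2 - 6*t + 4
(5) = c^2*(12*s - 16) + c*(-6*s^2 + 2*s + 8) - 6*s^3 + 14*s^2 - 8*s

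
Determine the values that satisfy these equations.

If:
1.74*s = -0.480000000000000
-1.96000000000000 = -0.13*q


Then:
q = 15.08
s = -0.28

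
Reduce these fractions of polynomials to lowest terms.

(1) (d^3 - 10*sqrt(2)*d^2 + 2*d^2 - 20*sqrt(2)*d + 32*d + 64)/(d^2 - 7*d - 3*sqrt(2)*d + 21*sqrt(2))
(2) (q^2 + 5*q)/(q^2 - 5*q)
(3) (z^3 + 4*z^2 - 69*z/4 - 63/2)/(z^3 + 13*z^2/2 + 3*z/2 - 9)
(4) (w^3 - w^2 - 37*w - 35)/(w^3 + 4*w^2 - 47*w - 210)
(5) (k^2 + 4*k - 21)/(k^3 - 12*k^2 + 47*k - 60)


(1) = (d^3 + d^2*(2 - 10*sqrt(2)) + d*(32 - 20*sqrt(2)) + 64)/(d^2 + d*(-7 - 3*sqrt(2)) + 21*sqrt(2))
(2) = (q + 5)/(q - 5)
(3) = (2*z - 7)/(2*z - 2)
(4) = (w + 1)/(w + 6)
(5) = (k + 7)/(k^2 - 9*k + 20)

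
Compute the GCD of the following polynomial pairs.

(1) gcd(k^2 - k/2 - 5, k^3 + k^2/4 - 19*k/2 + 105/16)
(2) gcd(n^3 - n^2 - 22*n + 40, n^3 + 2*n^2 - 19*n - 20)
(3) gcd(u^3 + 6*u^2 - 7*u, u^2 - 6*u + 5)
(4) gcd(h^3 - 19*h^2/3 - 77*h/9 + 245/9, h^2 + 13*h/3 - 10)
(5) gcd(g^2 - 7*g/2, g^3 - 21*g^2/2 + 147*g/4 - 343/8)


(1) = k - 5/2
(2) = n^2 + n - 20
(3) = gcd(u*(u - 1)*(u + 7), (u - 5)*(u - 1)) = u - 1
(4) = h - 5/3
(5) = gcd(g*(g - 7/2), (g - 7/2)^3) = g - 7/2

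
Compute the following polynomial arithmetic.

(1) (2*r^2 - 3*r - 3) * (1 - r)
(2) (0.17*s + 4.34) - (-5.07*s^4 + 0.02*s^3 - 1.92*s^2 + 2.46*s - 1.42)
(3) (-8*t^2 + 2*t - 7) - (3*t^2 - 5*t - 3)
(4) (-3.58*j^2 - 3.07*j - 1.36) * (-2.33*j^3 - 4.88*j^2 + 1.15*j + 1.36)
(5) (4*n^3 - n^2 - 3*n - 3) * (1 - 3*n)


(1) = -2*r^3 + 5*r^2 - 3
(2) = 5.07*s^4 - 0.02*s^3 + 1.92*s^2 - 2.29*s + 5.76
(3) = -11*t^2 + 7*t - 4
(4) = 8.3414*j^5 + 24.6235*j^4 + 14.0334*j^3 - 1.7625*j^2 - 5.7392*j - 1.8496
(5) = -12*n^4 + 7*n^3 + 8*n^2 + 6*n - 3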